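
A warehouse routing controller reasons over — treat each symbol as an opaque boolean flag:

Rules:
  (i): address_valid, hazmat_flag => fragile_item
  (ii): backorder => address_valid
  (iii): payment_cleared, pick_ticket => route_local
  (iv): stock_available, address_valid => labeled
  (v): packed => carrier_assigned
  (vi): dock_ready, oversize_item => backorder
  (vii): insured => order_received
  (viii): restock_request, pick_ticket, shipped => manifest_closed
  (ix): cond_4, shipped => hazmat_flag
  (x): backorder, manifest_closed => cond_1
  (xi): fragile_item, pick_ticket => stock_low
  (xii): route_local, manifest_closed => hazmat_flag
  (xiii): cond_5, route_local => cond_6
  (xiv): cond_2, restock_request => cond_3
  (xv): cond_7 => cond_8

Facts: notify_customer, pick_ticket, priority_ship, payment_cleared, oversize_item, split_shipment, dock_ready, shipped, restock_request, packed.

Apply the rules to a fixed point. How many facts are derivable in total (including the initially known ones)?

19

Round 1 fires (iii), (v), (vi), (viii), giving route_local, carrier_assigned, backorder, manifest_closed.
Round 2 fires (ii), (x), (xii), giving address_valid, cond_1, hazmat_flag.
Round 3 fires (i), giving fragile_item.
Round 4 fires (xi), giving stock_low.
Closure: {address_valid, backorder, carrier_assigned, cond_1, dock_ready, fragile_item, hazmat_flag, manifest_closed, notify_customer, oversize_item, packed, payment_cleared, pick_ticket, priority_ship, restock_request, route_local, shipped, split_shipment, stock_low} — 19 facts.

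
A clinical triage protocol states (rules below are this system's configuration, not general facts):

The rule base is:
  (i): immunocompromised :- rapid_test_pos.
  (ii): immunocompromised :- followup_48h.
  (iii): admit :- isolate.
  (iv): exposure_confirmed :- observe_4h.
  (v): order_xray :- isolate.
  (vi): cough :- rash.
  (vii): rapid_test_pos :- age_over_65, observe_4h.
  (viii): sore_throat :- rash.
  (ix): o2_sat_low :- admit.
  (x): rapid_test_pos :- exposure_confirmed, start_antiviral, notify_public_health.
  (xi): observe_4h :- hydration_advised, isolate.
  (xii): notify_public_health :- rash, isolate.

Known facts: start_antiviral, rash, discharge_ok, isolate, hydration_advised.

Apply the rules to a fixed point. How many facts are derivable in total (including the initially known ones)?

[1] (iii) [admit :- isolate.]; (v) [order_xray :- isolate.]; (vi) [cough :- rash.]; (viii) [sore_throat :- rash.]; (xi) [observe_4h :- hydration_advised, isolate.]; (xii) [notify_public_health :- rash, isolate.]. ⇒ new: admit, order_xray, cough, sore_throat, observe_4h, notify_public_health.
[2] (iv) [exposure_confirmed :- observe_4h.]; (ix) [o2_sat_low :- admit.]. ⇒ new: exposure_confirmed, o2_sat_low.
[3] (x) [rapid_test_pos :- exposure_confirmed, start_antiviral, notify_public_health.]. ⇒ new: rapid_test_pos.
[4] (i) [immunocompromised :- rapid_test_pos.]. ⇒ new: immunocompromised.
Closure: {admit, cough, discharge_ok, exposure_confirmed, hydration_advised, immunocompromised, isolate, notify_public_health, o2_sat_low, observe_4h, order_xray, rapid_test_pos, rash, sore_throat, start_antiviral} — 15 facts.

15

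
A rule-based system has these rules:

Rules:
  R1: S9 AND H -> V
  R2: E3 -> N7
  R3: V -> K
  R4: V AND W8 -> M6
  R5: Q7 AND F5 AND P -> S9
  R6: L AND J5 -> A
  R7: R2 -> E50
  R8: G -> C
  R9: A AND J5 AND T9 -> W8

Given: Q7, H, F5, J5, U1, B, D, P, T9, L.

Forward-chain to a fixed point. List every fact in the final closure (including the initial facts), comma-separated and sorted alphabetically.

A, B, D, F5, H, J5, K, L, M6, P, Q7, S9, T9, U1, V, W8

Round 1 fires R5, R6, giving S9, A.
Round 2 fires R1, R9, giving V, W8.
Round 3 fires R3, R4, giving K, M6.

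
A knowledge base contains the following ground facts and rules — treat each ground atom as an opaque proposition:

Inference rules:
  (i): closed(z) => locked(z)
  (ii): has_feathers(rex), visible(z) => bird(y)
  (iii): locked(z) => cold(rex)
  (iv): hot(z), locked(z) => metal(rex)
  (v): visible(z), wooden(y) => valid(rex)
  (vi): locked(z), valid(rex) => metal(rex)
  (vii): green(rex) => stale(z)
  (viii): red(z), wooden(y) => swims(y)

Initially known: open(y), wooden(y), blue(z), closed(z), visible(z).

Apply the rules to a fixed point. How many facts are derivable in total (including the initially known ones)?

Round 1 fires (i), (v), giving locked(z), valid(rex).
Round 2 fires (iii), (vi), giving cold(rex), metal(rex).
Closure: {blue(z), closed(z), cold(rex), locked(z), metal(rex), open(y), valid(rex), visible(z), wooden(y)} — 9 facts.

9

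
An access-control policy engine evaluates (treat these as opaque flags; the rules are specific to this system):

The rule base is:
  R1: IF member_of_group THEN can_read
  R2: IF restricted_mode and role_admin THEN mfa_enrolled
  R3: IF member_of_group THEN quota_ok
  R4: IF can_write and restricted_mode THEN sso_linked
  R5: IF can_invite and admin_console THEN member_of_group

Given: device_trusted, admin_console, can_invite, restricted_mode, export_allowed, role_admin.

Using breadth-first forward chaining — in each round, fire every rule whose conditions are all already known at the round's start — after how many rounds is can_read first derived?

Round 1: R2 [IF restricted_mode and role_admin THEN mfa_enrolled]; R5 [IF can_invite and admin_console THEN member_of_group]. New: mfa_enrolled, member_of_group.
Round 2: R1 [IF member_of_group THEN can_read]; R3 [IF member_of_group THEN quota_ok]. New: can_read, quota_ok.
can_read first appears in round 2.

2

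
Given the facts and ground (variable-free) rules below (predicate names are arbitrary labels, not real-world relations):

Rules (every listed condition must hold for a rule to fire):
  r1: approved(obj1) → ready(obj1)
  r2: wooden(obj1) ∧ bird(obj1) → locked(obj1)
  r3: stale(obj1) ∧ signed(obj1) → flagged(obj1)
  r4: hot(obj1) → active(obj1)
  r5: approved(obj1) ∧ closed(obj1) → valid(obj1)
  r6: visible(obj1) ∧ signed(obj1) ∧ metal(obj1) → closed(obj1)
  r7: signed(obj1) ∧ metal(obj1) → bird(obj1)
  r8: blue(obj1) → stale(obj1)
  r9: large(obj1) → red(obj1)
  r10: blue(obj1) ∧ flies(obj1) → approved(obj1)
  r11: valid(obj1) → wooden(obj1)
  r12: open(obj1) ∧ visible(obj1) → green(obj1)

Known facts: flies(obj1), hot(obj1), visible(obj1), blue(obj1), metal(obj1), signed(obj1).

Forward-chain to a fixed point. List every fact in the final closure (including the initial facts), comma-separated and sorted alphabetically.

Round 1 fires r4, r6, r7, r8, r10, giving active(obj1), closed(obj1), bird(obj1), stale(obj1), approved(obj1).
Round 2 fires r1, r3, r5, giving ready(obj1), flagged(obj1), valid(obj1).
Round 3 fires r11, giving wooden(obj1).
Round 4 fires r2, giving locked(obj1).

active(obj1), approved(obj1), bird(obj1), blue(obj1), closed(obj1), flagged(obj1), flies(obj1), hot(obj1), locked(obj1), metal(obj1), ready(obj1), signed(obj1), stale(obj1), valid(obj1), visible(obj1), wooden(obj1)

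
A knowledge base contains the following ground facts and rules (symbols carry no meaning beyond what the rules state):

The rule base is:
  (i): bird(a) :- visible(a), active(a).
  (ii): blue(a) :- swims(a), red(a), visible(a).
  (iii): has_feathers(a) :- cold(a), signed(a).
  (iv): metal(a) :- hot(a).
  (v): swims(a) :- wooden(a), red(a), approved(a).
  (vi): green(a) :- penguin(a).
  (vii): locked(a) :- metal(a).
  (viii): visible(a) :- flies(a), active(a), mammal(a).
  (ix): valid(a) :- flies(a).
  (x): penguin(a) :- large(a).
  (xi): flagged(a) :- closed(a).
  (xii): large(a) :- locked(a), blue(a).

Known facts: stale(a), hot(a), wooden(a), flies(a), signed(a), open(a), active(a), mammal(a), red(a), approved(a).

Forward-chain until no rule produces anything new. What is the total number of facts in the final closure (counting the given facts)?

Round 1: (iv) [metal(a) :- hot(a).]; (v) [swims(a) :- wooden(a), red(a), approved(a).]; (viii) [visible(a) :- flies(a), active(a), mammal(a).]; (ix) [valid(a) :- flies(a).]. New: metal(a), swims(a), visible(a), valid(a).
Round 2: (i) [bird(a) :- visible(a), active(a).]; (ii) [blue(a) :- swims(a), red(a), visible(a).]; (vii) [locked(a) :- metal(a).]. New: bird(a), blue(a), locked(a).
Round 3: (xii) [large(a) :- locked(a), blue(a).]. New: large(a).
Round 4: (x) [penguin(a) :- large(a).]. New: penguin(a).
Round 5: (vi) [green(a) :- penguin(a).]. New: green(a).
Closure: {active(a), approved(a), bird(a), blue(a), flies(a), green(a), hot(a), large(a), locked(a), mammal(a), metal(a), open(a), penguin(a), red(a), signed(a), stale(a), swims(a), valid(a), visible(a), wooden(a)} — 20 facts.

20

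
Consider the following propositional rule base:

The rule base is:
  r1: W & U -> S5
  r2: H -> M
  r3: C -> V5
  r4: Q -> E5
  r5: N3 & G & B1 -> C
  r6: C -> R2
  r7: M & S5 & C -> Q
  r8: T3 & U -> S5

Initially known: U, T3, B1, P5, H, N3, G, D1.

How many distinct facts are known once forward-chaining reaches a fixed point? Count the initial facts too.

15

Round 1: r2 [H -> M]; r5 [N3 & G & B1 -> C]; r8 [T3 & U -> S5]. Adds M, C, S5.
Round 2: r3 [C -> V5]; r6 [C -> R2]; r7 [M & S5 & C -> Q]. Adds V5, R2, Q.
Round 3: r4 [Q -> E5]. Adds E5.
Closure: {B1, C, D1, E5, G, H, M, N3, P5, Q, R2, S5, T3, U, V5} — 15 facts.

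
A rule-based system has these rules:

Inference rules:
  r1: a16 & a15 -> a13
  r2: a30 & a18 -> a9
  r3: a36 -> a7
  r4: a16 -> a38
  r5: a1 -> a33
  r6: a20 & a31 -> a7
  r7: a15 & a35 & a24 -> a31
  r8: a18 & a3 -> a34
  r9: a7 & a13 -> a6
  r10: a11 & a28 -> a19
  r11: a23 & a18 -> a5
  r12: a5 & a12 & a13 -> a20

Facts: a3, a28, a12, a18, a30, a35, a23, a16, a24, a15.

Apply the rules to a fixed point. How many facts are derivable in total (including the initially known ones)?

19

Round 1 fires r1, r2, r4, r7, r8, r11, giving a13, a9, a38, a31, a34, a5.
Round 2 fires r12, giving a20.
Round 3 fires r6, giving a7.
Round 4 fires r9, giving a6.
Closure: {a12, a13, a15, a16, a18, a20, a23, a24, a28, a3, a30, a31, a34, a35, a38, a5, a6, a7, a9} — 19 facts.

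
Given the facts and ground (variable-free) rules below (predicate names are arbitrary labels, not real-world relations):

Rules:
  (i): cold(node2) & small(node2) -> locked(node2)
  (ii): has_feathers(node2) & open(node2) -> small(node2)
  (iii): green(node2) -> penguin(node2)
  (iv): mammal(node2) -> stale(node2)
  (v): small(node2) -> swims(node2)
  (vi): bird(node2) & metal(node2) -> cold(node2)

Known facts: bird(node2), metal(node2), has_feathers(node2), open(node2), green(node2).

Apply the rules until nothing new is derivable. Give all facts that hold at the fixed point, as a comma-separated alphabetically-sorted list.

Round 1: (ii) [has_feathers(node2) & open(node2) -> small(node2)]; (iii) [green(node2) -> penguin(node2)]; (vi) [bird(node2) & metal(node2) -> cold(node2)]. New: small(node2), penguin(node2), cold(node2).
Round 2: (i) [cold(node2) & small(node2) -> locked(node2)]; (v) [small(node2) -> swims(node2)]. New: locked(node2), swims(node2).

bird(node2), cold(node2), green(node2), has_feathers(node2), locked(node2), metal(node2), open(node2), penguin(node2), small(node2), swims(node2)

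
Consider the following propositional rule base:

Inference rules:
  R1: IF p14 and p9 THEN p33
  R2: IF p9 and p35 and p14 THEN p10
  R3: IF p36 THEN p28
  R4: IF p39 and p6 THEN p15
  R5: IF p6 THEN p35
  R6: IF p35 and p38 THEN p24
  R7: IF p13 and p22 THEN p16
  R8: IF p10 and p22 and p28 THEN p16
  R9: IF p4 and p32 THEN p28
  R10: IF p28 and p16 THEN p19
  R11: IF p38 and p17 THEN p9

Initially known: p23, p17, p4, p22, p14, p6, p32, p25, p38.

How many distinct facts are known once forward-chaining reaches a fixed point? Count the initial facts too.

Round 1 fires R5, R9, R11, giving p35, p28, p9.
Round 2 fires R1, R2, R6, giving p33, p10, p24.
Round 3 fires R8, giving p16.
Round 4 fires R10, giving p19.
Closure: {p10, p14, p16, p17, p19, p22, p23, p24, p25, p28, p32, p33, p35, p38, p4, p6, p9} — 17 facts.

17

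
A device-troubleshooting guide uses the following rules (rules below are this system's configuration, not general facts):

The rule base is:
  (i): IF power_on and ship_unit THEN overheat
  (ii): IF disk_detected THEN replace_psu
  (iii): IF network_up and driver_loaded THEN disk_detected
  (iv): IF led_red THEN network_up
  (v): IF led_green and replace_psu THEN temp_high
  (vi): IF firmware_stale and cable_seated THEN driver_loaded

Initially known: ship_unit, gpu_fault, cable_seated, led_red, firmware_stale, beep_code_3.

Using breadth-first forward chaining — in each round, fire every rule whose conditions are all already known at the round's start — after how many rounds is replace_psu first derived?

Round 1 fires (iv), (vi), giving network_up, driver_loaded.
Round 2 fires (iii), giving disk_detected.
Round 3 fires (ii), giving replace_psu.
replace_psu first appears in round 3.

3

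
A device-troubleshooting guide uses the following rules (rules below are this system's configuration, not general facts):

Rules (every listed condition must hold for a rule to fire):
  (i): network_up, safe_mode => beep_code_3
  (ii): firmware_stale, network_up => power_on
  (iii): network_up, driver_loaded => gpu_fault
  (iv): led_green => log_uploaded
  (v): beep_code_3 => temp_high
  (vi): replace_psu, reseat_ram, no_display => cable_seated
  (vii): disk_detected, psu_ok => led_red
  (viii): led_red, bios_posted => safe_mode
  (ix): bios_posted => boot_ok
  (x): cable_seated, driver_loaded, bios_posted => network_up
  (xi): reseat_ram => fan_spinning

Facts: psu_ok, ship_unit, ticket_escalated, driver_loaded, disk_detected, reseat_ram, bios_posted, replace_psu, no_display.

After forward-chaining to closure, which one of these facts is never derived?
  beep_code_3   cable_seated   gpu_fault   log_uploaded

log_uploaded

Round 1: (vi) [replace_psu, reseat_ram, no_display => cable_seated]; (vii) [disk_detected, psu_ok => led_red]; (ix) [bios_posted => boot_ok]; (xi) [reseat_ram => fan_spinning]. Adds cable_seated, led_red, boot_ok, fan_spinning.
Round 2: (viii) [led_red, bios_posted => safe_mode]; (x) [cable_seated, driver_loaded, bios_posted => network_up]. Adds safe_mode, network_up.
Round 3: (i) [network_up, safe_mode => beep_code_3]; (iii) [network_up, driver_loaded => gpu_fault]. Adds beep_code_3, gpu_fault.
Round 4: (v) [beep_code_3 => temp_high]. Adds temp_high.
Derived: cable_seated (round 1), gpu_fault (round 3), beep_code_3 (round 3). log_uploaded never appears in any round.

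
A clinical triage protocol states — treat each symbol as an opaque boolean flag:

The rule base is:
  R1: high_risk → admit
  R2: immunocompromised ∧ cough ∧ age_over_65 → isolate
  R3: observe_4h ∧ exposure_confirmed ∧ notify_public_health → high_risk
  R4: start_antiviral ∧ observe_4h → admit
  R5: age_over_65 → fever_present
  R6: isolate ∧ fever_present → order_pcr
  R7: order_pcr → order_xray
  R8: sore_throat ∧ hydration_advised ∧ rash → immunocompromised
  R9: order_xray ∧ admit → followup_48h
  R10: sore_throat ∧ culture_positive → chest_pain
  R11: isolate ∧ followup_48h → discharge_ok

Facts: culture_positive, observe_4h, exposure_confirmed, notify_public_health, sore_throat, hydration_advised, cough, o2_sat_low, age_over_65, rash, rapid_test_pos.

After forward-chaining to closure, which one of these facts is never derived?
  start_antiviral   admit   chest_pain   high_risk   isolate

Round 1: R3 [observe_4h ∧ exposure_confirmed ∧ notify_public_health → high_risk]; R5 [age_over_65 → fever_present]; R8 [sore_throat ∧ hydration_advised ∧ rash → immunocompromised]; R10 [sore_throat ∧ culture_positive → chest_pain]. New: high_risk, fever_present, immunocompromised, chest_pain.
Round 2: R1 [high_risk → admit]; R2 [immunocompromised ∧ cough ∧ age_over_65 → isolate]. New: admit, isolate.
Round 3: R6 [isolate ∧ fever_present → order_pcr]. New: order_pcr.
Round 4: R7 [order_pcr → order_xray]. New: order_xray.
Round 5: R9 [order_xray ∧ admit → followup_48h]. New: followup_48h.
Round 6: R11 [isolate ∧ followup_48h → discharge_ok]. New: discharge_ok.
Derived: chest_pain (round 1), admit (round 2), isolate (round 2), high_risk (round 1). start_antiviral never appears in any round.

start_antiviral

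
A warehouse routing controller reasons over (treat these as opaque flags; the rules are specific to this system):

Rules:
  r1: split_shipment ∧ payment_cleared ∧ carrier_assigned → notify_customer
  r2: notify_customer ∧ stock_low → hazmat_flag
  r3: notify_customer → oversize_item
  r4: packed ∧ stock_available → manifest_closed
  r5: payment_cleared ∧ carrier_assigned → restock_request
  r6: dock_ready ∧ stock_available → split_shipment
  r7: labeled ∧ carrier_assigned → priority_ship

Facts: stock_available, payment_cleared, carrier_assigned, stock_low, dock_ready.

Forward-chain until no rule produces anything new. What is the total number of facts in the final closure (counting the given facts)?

10

Round 1 fires r5, r6, giving restock_request, split_shipment.
Round 2 fires r1, giving notify_customer.
Round 3 fires r2, r3, giving hazmat_flag, oversize_item.
Closure: {carrier_assigned, dock_ready, hazmat_flag, notify_customer, oversize_item, payment_cleared, restock_request, split_shipment, stock_available, stock_low} — 10 facts.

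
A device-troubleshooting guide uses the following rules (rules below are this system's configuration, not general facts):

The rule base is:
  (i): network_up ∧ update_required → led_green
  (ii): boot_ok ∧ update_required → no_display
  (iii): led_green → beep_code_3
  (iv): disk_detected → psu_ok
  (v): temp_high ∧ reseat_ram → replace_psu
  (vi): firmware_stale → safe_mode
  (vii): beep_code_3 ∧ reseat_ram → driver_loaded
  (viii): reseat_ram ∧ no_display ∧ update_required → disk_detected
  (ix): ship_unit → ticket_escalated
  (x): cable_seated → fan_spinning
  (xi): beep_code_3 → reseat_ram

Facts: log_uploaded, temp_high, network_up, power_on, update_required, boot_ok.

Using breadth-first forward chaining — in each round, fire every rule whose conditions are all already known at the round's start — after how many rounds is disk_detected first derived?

Round 1 — (i), (ii), derive led_green, no_display.
Round 2 — (iii), derive beep_code_3.
Round 3 — (xi), derive reseat_ram.
Round 4 — (v), (vii), (viii), derive replace_psu, driver_loaded, disk_detected.
disk_detected first appears in round 4.

4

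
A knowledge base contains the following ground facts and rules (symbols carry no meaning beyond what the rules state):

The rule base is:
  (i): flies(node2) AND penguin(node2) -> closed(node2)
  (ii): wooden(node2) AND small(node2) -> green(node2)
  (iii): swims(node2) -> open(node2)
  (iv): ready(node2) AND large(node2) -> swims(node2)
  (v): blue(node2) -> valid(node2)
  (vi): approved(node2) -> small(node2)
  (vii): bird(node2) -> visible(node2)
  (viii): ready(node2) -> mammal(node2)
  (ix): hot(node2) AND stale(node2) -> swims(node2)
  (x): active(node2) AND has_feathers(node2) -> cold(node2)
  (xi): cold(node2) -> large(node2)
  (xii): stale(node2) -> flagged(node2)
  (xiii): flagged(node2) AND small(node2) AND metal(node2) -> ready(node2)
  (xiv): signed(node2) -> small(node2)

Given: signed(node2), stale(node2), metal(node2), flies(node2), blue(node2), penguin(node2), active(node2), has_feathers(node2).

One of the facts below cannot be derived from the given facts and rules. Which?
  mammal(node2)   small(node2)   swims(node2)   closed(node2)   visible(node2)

Round 1 — (i), (v), (x), (xii), (xiv), derive closed(node2), valid(node2), cold(node2), flagged(node2), small(node2).
Round 2 — (xi), (xiii), derive large(node2), ready(node2).
Round 3 — (iv), (viii), derive swims(node2), mammal(node2).
Round 4 — (iii), derive open(node2).
Derived: mammal(node2) (round 3), swims(node2) (round 3), small(node2) (round 1), closed(node2) (round 1). visible(node2) never appears in any round.

visible(node2)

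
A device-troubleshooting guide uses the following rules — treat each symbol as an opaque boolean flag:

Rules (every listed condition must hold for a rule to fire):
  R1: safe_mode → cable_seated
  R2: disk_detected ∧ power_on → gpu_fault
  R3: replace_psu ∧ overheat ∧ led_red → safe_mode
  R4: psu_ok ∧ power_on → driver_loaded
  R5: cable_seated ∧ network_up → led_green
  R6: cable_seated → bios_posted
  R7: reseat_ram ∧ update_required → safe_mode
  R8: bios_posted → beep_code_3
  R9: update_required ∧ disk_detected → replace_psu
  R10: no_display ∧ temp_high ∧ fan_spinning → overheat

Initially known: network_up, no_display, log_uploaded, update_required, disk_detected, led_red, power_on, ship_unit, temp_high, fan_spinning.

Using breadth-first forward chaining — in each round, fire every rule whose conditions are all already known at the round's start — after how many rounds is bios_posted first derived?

4

[1] R2 [disk_detected ∧ power_on → gpu_fault]; R9 [update_required ∧ disk_detected → replace_psu]; R10 [no_display ∧ temp_high ∧ fan_spinning → overheat]. ⇒ new: gpu_fault, replace_psu, overheat.
[2] R3 [replace_psu ∧ overheat ∧ led_red → safe_mode]. ⇒ new: safe_mode.
[3] R1 [safe_mode → cable_seated]. ⇒ new: cable_seated.
[4] R5 [cable_seated ∧ network_up → led_green]; R6 [cable_seated → bios_posted]. ⇒ new: led_green, bios_posted.
bios_posted first appears in round 4.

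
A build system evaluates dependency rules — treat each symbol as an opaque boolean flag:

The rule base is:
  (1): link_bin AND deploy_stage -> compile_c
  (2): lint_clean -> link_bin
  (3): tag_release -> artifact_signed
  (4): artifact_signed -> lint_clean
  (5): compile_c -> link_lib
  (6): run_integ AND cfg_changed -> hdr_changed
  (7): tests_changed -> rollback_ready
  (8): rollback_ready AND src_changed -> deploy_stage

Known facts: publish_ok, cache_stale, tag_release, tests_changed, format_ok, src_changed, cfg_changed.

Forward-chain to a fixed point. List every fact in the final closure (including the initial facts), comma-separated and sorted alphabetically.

[1] (3) [tag_release -> artifact_signed]; (7) [tests_changed -> rollback_ready]. ⇒ new: artifact_signed, rollback_ready.
[2] (4) [artifact_signed -> lint_clean]; (8) [rollback_ready AND src_changed -> deploy_stage]. ⇒ new: lint_clean, deploy_stage.
[3] (2) [lint_clean -> link_bin]. ⇒ new: link_bin.
[4] (1) [link_bin AND deploy_stage -> compile_c]. ⇒ new: compile_c.
[5] (5) [compile_c -> link_lib]. ⇒ new: link_lib.

artifact_signed, cache_stale, cfg_changed, compile_c, deploy_stage, format_ok, link_bin, link_lib, lint_clean, publish_ok, rollback_ready, src_changed, tag_release, tests_changed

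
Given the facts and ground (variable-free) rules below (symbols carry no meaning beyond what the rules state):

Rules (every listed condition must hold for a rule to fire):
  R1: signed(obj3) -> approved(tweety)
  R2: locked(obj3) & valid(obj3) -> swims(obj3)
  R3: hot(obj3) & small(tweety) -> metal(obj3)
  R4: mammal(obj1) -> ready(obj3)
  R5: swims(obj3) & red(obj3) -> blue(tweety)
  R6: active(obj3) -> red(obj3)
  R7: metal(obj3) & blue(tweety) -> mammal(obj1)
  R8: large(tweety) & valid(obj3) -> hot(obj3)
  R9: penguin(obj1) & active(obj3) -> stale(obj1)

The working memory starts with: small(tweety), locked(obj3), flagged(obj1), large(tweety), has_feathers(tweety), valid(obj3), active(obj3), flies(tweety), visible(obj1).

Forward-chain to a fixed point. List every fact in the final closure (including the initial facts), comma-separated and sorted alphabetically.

active(obj3), blue(tweety), flagged(obj1), flies(tweety), has_feathers(tweety), hot(obj3), large(tweety), locked(obj3), mammal(obj1), metal(obj3), ready(obj3), red(obj3), small(tweety), swims(obj3), valid(obj3), visible(obj1)

[1] R2 [locked(obj3) & valid(obj3) -> swims(obj3)]; R6 [active(obj3) -> red(obj3)]; R8 [large(tweety) & valid(obj3) -> hot(obj3)]. ⇒ new: swims(obj3), red(obj3), hot(obj3).
[2] R3 [hot(obj3) & small(tweety) -> metal(obj3)]; R5 [swims(obj3) & red(obj3) -> blue(tweety)]. ⇒ new: metal(obj3), blue(tweety).
[3] R7 [metal(obj3) & blue(tweety) -> mammal(obj1)]. ⇒ new: mammal(obj1).
[4] R4 [mammal(obj1) -> ready(obj3)]. ⇒ new: ready(obj3).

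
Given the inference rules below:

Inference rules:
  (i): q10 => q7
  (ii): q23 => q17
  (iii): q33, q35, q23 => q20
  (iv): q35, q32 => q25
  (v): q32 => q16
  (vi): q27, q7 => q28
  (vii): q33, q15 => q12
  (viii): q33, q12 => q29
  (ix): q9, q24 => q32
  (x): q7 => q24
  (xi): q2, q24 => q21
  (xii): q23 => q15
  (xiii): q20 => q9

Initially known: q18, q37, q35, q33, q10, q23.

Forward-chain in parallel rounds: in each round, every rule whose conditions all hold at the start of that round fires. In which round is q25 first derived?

Round 1 — (i), (ii), (iii), (xii), derive q7, q17, q20, q15.
Round 2 — (vii), (x), (xiii), derive q12, q24, q9.
Round 3 — (viii), (ix), derive q29, q32.
Round 4 — (iv), (v), derive q25, q16.
q25 first appears in round 4.

4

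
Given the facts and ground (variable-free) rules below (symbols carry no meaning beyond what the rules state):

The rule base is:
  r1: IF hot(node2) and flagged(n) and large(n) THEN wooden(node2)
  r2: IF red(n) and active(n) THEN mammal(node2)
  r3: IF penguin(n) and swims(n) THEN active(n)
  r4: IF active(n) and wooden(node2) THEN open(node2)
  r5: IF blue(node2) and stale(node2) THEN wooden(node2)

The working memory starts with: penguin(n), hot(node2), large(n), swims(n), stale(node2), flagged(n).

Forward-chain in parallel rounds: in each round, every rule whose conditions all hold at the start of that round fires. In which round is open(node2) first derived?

Round 1 fires r1, r3, giving wooden(node2), active(n).
Round 2 fires r4, giving open(node2).
open(node2) first appears in round 2.

2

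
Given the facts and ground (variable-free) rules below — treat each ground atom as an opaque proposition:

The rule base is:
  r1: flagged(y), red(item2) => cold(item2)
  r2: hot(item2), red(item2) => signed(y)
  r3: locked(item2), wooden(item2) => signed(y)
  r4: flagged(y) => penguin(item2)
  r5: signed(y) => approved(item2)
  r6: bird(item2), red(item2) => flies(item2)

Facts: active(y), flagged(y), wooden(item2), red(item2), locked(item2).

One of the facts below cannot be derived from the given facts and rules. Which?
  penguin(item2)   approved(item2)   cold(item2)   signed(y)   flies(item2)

flies(item2)

[1] r1 [flagged(y), red(item2) => cold(item2)]; r3 [locked(item2), wooden(item2) => signed(y)]; r4 [flagged(y) => penguin(item2)]. ⇒ new: cold(item2), signed(y), penguin(item2).
[2] r5 [signed(y) => approved(item2)]. ⇒ new: approved(item2).
Derived: approved(item2) (round 2), cold(item2) (round 1), penguin(item2) (round 1), signed(y) (round 1). flies(item2) never appears in any round.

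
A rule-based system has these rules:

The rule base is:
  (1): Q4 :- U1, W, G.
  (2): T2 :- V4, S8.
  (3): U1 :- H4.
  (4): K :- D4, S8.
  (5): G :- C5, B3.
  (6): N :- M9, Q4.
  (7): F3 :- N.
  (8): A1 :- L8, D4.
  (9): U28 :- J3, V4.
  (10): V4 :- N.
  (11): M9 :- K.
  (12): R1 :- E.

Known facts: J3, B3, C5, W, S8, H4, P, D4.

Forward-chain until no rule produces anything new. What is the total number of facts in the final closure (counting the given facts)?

Round 1: (3) [U1 :- H4.]; (4) [K :- D4, S8.]; (5) [G :- C5, B3.]. Adds U1, K, G.
Round 2: (1) [Q4 :- U1, W, G.]; (11) [M9 :- K.]. Adds Q4, M9.
Round 3: (6) [N :- M9, Q4.]. Adds N.
Round 4: (7) [F3 :- N.]; (10) [V4 :- N.]. Adds F3, V4.
Round 5: (2) [T2 :- V4, S8.]; (9) [U28 :- J3, V4.]. Adds T2, U28.
Closure: {B3, C5, D4, F3, G, H4, J3, K, M9, N, P, Q4, S8, T2, U1, U28, V4, W} — 18 facts.

18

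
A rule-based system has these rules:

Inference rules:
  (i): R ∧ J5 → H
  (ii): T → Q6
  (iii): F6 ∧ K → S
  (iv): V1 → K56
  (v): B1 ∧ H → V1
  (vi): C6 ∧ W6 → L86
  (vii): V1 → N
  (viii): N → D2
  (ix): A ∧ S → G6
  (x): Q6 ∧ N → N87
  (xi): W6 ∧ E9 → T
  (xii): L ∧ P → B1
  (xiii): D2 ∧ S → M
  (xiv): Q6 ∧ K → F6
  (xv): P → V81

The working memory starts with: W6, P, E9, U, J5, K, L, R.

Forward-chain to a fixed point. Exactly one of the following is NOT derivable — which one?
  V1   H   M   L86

L86

Round 1: (i) [R ∧ J5 → H]; (xi) [W6 ∧ E9 → T]; (xii) [L ∧ P → B1]; (xv) [P → V81]. New: H, T, B1, V81.
Round 2: (ii) [T → Q6]; (v) [B1 ∧ H → V1]. New: Q6, V1.
Round 3: (iv) [V1 → K56]; (vii) [V1 → N]; (xiv) [Q6 ∧ K → F6]. New: K56, N, F6.
Round 4: (iii) [F6 ∧ K → S]; (viii) [N → D2]; (x) [Q6 ∧ N → N87]. New: S, D2, N87.
Round 5: (xiii) [D2 ∧ S → M]. New: M.
Derived: V1 (round 2), H (round 1), M (round 5). L86 never appears in any round.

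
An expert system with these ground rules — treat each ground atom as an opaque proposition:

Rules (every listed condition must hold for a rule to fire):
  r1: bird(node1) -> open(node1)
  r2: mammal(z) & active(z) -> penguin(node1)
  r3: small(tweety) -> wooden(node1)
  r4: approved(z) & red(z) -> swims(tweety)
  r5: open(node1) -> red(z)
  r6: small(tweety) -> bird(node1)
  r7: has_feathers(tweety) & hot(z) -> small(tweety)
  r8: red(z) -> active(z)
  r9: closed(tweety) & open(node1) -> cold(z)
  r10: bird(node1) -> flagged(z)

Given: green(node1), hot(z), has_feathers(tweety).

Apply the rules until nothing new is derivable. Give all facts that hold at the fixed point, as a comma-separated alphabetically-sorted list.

Round 1 — r7, derive small(tweety).
Round 2 — r3, r6, derive wooden(node1), bird(node1).
Round 3 — r1, r10, derive open(node1), flagged(z).
Round 4 — r5, derive red(z).
Round 5 — r8, derive active(z).

active(z), bird(node1), flagged(z), green(node1), has_feathers(tweety), hot(z), open(node1), red(z), small(tweety), wooden(node1)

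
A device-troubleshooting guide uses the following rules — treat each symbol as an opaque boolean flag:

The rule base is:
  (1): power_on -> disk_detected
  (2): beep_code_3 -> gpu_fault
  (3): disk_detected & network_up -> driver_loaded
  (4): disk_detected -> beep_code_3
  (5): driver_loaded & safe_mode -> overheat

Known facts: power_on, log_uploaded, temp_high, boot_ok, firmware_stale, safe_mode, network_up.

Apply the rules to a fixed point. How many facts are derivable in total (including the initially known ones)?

12

Round 1 — (1), derive disk_detected.
Round 2 — (3), (4), derive driver_loaded, beep_code_3.
Round 3 — (2), (5), derive gpu_fault, overheat.
Closure: {beep_code_3, boot_ok, disk_detected, driver_loaded, firmware_stale, gpu_fault, log_uploaded, network_up, overheat, power_on, safe_mode, temp_high} — 12 facts.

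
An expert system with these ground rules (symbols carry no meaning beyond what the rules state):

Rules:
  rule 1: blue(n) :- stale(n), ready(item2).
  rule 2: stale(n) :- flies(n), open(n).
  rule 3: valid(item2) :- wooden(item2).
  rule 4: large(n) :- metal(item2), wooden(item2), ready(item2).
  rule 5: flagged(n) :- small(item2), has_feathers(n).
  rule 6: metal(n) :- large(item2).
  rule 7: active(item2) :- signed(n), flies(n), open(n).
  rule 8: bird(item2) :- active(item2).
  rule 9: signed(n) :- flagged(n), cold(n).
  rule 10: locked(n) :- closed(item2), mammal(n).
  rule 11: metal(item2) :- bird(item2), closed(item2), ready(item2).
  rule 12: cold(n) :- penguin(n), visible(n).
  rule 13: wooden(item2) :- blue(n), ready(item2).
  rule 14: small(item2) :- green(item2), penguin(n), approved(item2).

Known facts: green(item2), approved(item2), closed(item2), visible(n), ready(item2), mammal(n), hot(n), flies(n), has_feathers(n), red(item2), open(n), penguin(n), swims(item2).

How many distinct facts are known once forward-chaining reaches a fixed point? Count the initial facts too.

Round 1 fires rule 2, rule 10, rule 12, rule 14, giving stale(n), locked(n), cold(n), small(item2).
Round 2 fires rule 1, rule 5, giving blue(n), flagged(n).
Round 3 fires rule 9, rule 13, giving signed(n), wooden(item2).
Round 4 fires rule 3, rule 7, giving valid(item2), active(item2).
Round 5 fires rule 8, giving bird(item2).
Round 6 fires rule 11, giving metal(item2).
Round 7 fires rule 4, giving large(n).
Closure: {active(item2), approved(item2), bird(item2), blue(n), closed(item2), cold(n), flagged(n), flies(n), green(item2), has_feathers(n), hot(n), large(n), locked(n), mammal(n), metal(item2), open(n), penguin(n), ready(item2), red(item2), signed(n), small(item2), stale(n), swims(item2), valid(item2), visible(n), wooden(item2)} — 26 facts.

26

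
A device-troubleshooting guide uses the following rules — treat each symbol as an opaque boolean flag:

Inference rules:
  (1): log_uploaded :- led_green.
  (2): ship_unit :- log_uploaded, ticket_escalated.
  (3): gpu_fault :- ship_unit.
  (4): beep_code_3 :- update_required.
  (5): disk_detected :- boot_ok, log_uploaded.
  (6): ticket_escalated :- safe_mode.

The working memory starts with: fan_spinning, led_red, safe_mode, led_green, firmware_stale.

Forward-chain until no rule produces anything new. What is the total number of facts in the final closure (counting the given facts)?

[1] (1) [log_uploaded :- led_green.]; (6) [ticket_escalated :- safe_mode.]. ⇒ new: log_uploaded, ticket_escalated.
[2] (2) [ship_unit :- log_uploaded, ticket_escalated.]. ⇒ new: ship_unit.
[3] (3) [gpu_fault :- ship_unit.]. ⇒ new: gpu_fault.
Closure: {fan_spinning, firmware_stale, gpu_fault, led_green, led_red, log_uploaded, safe_mode, ship_unit, ticket_escalated} — 9 facts.

9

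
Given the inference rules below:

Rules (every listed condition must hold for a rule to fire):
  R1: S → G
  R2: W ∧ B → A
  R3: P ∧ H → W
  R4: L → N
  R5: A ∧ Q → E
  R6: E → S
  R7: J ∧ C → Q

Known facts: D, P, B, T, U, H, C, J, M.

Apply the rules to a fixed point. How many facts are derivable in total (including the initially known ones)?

15

[1] R3 [P ∧ H → W]; R7 [J ∧ C → Q]. ⇒ new: W, Q.
[2] R2 [W ∧ B → A]. ⇒ new: A.
[3] R5 [A ∧ Q → E]. ⇒ new: E.
[4] R6 [E → S]. ⇒ new: S.
[5] R1 [S → G]. ⇒ new: G.
Closure: {A, B, C, D, E, G, H, J, M, P, Q, S, T, U, W} — 15 facts.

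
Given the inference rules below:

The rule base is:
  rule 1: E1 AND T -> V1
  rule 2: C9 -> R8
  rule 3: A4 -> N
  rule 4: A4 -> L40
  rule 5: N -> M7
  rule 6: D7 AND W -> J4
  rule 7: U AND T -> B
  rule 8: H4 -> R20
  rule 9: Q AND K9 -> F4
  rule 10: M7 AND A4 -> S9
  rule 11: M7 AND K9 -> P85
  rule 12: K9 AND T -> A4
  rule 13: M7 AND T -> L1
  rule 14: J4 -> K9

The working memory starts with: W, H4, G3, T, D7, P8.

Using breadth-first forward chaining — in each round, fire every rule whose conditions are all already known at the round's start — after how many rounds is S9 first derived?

[1] rule 6 [D7 AND W -> J4]; rule 8 [H4 -> R20]. ⇒ new: J4, R20.
[2] rule 14 [J4 -> K9]. ⇒ new: K9.
[3] rule 12 [K9 AND T -> A4]. ⇒ new: A4.
[4] rule 3 [A4 -> N]; rule 4 [A4 -> L40]. ⇒ new: N, L40.
[5] rule 5 [N -> M7]. ⇒ new: M7.
[6] rule 10 [M7 AND A4 -> S9]; rule 11 [M7 AND K9 -> P85]; rule 13 [M7 AND T -> L1]. ⇒ new: S9, P85, L1.
S9 first appears in round 6.

6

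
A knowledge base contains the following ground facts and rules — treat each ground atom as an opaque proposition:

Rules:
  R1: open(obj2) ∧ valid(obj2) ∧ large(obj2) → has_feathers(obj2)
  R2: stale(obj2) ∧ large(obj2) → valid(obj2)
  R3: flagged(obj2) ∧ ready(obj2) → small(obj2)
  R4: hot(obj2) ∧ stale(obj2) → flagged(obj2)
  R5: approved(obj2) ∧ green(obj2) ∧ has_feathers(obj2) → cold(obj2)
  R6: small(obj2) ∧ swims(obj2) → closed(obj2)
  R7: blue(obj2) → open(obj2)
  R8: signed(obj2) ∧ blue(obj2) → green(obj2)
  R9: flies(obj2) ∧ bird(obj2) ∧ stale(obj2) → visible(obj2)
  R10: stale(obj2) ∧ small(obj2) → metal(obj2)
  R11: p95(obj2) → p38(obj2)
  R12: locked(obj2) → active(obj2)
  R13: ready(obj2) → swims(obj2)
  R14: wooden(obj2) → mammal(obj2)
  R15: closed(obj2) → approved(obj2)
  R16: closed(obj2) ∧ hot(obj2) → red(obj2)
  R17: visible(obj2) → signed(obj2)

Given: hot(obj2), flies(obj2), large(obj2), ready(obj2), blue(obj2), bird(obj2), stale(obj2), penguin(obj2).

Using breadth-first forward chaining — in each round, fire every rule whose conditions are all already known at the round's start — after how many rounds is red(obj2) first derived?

4

Round 1: R2 [stale(obj2) ∧ large(obj2) → valid(obj2)]; R4 [hot(obj2) ∧ stale(obj2) → flagged(obj2)]; R7 [blue(obj2) → open(obj2)]; R9 [flies(obj2) ∧ bird(obj2) ∧ stale(obj2) → visible(obj2)]; R13 [ready(obj2) → swims(obj2)]. New: valid(obj2), flagged(obj2), open(obj2), visible(obj2), swims(obj2).
Round 2: R1 [open(obj2) ∧ valid(obj2) ∧ large(obj2) → has_feathers(obj2)]; R3 [flagged(obj2) ∧ ready(obj2) → small(obj2)]; R17 [visible(obj2) → signed(obj2)]. New: has_feathers(obj2), small(obj2), signed(obj2).
Round 3: R6 [small(obj2) ∧ swims(obj2) → closed(obj2)]; R8 [signed(obj2) ∧ blue(obj2) → green(obj2)]; R10 [stale(obj2) ∧ small(obj2) → metal(obj2)]. New: closed(obj2), green(obj2), metal(obj2).
Round 4: R15 [closed(obj2) → approved(obj2)]; R16 [closed(obj2) ∧ hot(obj2) → red(obj2)]. New: approved(obj2), red(obj2).
red(obj2) first appears in round 4.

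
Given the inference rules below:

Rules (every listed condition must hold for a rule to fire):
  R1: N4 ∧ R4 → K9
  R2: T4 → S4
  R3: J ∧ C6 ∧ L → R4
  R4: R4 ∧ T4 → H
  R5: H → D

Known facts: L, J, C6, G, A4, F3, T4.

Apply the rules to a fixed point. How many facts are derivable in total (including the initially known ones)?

11

Round 1: R2 [T4 → S4]; R3 [J ∧ C6 ∧ L → R4]. New: S4, R4.
Round 2: R4 [R4 ∧ T4 → H]. New: H.
Round 3: R5 [H → D]. New: D.
Closure: {A4, C6, D, F3, G, H, J, L, R4, S4, T4} — 11 facts.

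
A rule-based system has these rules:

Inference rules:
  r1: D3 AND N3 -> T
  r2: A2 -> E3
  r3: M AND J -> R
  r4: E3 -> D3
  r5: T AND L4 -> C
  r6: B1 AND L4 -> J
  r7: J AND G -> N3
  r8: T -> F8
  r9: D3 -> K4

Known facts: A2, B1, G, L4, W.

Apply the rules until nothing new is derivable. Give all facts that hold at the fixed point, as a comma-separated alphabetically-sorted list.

A2, B1, C, D3, E3, F8, G, J, K4, L4, N3, T, W

Round 1 fires r2, r6, giving E3, J.
Round 2 fires r4, r7, giving D3, N3.
Round 3 fires r1, r9, giving T, K4.
Round 4 fires r5, r8, giving C, F8.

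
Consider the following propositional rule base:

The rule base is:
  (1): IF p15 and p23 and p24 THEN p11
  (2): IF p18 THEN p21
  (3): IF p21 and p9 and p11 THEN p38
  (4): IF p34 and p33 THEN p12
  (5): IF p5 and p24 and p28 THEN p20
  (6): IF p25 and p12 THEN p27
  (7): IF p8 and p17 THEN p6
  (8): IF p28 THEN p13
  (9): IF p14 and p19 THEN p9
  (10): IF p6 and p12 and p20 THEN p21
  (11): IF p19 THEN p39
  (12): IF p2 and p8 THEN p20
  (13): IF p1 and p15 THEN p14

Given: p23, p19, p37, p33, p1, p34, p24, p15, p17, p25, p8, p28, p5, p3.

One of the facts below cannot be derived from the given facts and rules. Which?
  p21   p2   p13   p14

p2

Round 1: (1) [IF p15 and p23 and p24 THEN p11]; (4) [IF p34 and p33 THEN p12]; (5) [IF p5 and p24 and p28 THEN p20]; (7) [IF p8 and p17 THEN p6]; (8) [IF p28 THEN p13]; (11) [IF p19 THEN p39]; (13) [IF p1 and p15 THEN p14]. Adds p11, p12, p20, p6, p13, p39, p14.
Round 2: (6) [IF p25 and p12 THEN p27]; (9) [IF p14 and p19 THEN p9]; (10) [IF p6 and p12 and p20 THEN p21]. Adds p27, p9, p21.
Round 3: (3) [IF p21 and p9 and p11 THEN p38]. Adds p38.
Derived: p21 (round 2), p14 (round 1), p13 (round 1). p2 never appears in any round.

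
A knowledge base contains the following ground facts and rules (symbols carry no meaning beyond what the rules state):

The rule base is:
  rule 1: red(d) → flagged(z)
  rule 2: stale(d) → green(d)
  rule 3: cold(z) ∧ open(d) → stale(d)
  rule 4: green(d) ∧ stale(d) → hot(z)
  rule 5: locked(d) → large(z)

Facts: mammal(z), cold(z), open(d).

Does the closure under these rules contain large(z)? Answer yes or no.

no

Round 1: rule 3 [cold(z) ∧ open(d) → stale(d)]. Adds stale(d).
Round 2: rule 2 [stale(d) → green(d)]. Adds green(d).
Round 3: rule 4 [green(d) ∧ stale(d) → hot(z)]. Adds hot(z).
Fixed point reached. large(z) is concluded only by rule 5; rule 5 needs locked(d) (never derived).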